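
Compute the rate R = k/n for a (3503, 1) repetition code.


Rate = k/n = 1/3503

1/3503


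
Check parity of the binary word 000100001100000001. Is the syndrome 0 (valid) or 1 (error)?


Syndrome = XOR of all bits = 0 XOR 0 XOR 0 XOR 1 XOR 0 XOR 0 XOR 0 XOR 0 XOR 1 XOR 1 XOR 0 XOR 0 XOR 0 XOR 0 XOR 0 XOR 0 XOR 0 XOR 1 = 0

0


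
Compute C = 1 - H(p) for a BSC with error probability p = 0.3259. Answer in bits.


H(p) = -p*log2(p) - (1-p)*log2(1-p) = -0.3259*log2(0.3259) - 0.6741*log2(0.6741) = 0.527143 + 0.383540 = 0.9107. C = 1 - H(p) = 1 - 0.9107 = 0.0893

0.0893 bits


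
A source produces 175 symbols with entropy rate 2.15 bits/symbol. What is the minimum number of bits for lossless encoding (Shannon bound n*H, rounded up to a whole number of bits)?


Minimum bits >= n * H = 175 * 2.15 = 376.25, rounded up to a whole number of bits = 377

377 bits


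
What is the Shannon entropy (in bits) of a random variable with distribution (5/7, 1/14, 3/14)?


H = -sum(p_i * log2(p_i)). Terms: -(5/7)*log2(5/7) = 0.346733; -(1/14)*log2(1/14) = 0.271954; -(3/14)*log2(3/14) = 0.476227. H = 0.346733 + 0.271954 + 0.476227 = 1.0949

1.0949 bits


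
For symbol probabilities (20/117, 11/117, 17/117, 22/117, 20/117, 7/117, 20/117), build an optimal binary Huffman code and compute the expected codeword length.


Huffman construction (repeatedly merge the two least-probable nodes; each merge adds 1 bit to every symbol beneath it): 7/117 + 11/117 = 2/13; 17/117 + 2/13 = 35/117; 20/117 + 20/117 = 40/117; 20/117 + 22/117 = 14/39; 35/117 + 40/117 = 25/39; 14/39 + 25/39 = 1. Resulting codeword lengths (in the order the probabilities were given): (3, 4, 3, 2, 3, 4, 2). L_avg = sum(p_i * l_i) = 20/117*3 + 11/117*4 + 17/117*3 + 22/117*2 + 20/117*3 + 7/117*4 + 20/117*2 = 109/39 = 2.7949

2.7949 bits


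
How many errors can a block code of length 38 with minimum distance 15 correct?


Correction capability = floor((d-1)/2) = floor((15-1)/2) = 7

7 errors


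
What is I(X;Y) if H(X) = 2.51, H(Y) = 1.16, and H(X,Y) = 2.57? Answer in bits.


I(X;Y) = H(X) + H(Y) - H(X,Y) = 2.51 + 1.16 - 2.57 = 1.1

1.1 bits


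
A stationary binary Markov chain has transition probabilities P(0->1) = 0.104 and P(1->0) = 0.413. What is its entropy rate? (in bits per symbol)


Stationary distribution: pi_0 = p10/(p01+p10) = 0.7988, pi_1 = 0.2012. Entropy rate H' = pi_0*H(p01) + pi_1*H(p10) = 0.7988*0.4815 + 0.2012*0.978 = 0.5814

0.5814 bits/symbol


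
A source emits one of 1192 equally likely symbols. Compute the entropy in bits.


H = log2(n) = log2(1192) = 10.2192

10.2192 bits


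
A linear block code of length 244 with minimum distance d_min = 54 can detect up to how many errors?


Detection capability = d_min - 1 = 54 - 1 = 53

53 errors


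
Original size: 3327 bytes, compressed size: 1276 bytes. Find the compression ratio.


Ratio = original / compressed = 3327 / 1276 = 2.6074

2.6074


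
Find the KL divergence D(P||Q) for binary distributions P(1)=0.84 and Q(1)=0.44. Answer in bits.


KL = p*log2(p/q) + (1-p)*log2((1-p)/(1-q)) = 0.84*log2(0.84/0.44) + 0.16*log2(0.16/0.56) = 0.4944

0.4944 bits


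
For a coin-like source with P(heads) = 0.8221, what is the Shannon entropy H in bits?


H = -p*log2(p) - (1-p)*log2(1-p). -0.8221*log2(0.8221) = 0.232337; -0.1779*log2(0.1779) = 0.443124. H = 0.232337 + 0.443124 = 0.6755

0.6755 bits


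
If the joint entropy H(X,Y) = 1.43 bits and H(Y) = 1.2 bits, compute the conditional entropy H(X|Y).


H(X|Y) = H(X,Y) - H(Y) = 1.43 - 1.2 = 0.23

0.23 bits


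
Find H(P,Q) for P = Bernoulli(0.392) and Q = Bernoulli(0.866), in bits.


H(P,Q) = -p*log2(q) - (1-p)*log2(1-q). -0.392*log2(0.866) = 0.081364; -0.608*log2(0.134) = 1.763015. H(P,Q) = 0.081364 + 1.763015 = 1.8444

1.8444 bits


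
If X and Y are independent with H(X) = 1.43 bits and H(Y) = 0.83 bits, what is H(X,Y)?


For independent variables, H(X,Y) = H(X) + H(Y) = 1.43 + 0.83 = 2.26

2.26 bits


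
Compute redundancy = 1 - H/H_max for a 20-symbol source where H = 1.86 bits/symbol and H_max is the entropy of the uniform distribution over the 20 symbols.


H_max = log2(K) = log2(20) = 4.3219 bits/symbol. Redundancy = 1 - H/H_max = 1 - 1.86/4.3219 = 1 - 0.4304 = 0.5696

0.5696


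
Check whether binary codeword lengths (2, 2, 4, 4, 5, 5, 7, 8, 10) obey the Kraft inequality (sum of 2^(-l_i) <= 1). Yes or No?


Kraft sum = sum(2^(-l_i)) = 0.7002, need <= 1. Result: satisfied (a binary prefix-free code with these lengths exists)

Yes


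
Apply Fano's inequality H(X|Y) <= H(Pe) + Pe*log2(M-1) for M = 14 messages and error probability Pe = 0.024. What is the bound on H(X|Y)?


H(Pe) = -Pe*log2(Pe) - (1-Pe)*log2(1-Pe) = -0.024*log2(0.024) - 0.976*log2(0.976) = 0.129140 + 0.034206 = 0.1633. Pe*log2(M-1) = 0.024*log2(13) = 0.088811. Bound = H(Pe) + Pe*log2(M-1) = 0.129140 + 0.034206 + 0.088811 = 0.2522

0.2522 bits


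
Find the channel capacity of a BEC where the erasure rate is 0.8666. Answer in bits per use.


C = 1 - epsilon = 1 - 0.8666 = 0.1334

0.1334 bits


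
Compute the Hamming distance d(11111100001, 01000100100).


Count differing positions: ^ . ^ ^ ^ . . . ^ . ^ = 6 differences

6


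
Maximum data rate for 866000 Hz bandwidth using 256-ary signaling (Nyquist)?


Rate = 2 * B * log2(M) = 2 * 866000 * 8.0 = 13856000.0

13856000.0 bps


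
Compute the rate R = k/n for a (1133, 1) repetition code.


Rate = k/n = 1/1133

1/1133


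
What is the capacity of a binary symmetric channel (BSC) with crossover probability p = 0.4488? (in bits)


H(p) = -p*log2(p) - (1-p)*log2(1-p) = -0.4488*log2(0.4488) - 0.5512*log2(0.5512) = 0.518748 + 0.473675 = 0.9924. C = 1 - H(p) = 1 - 0.9924 = 0.0076

0.0076 bits


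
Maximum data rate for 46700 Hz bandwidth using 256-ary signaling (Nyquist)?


Rate = 2 * B * log2(M) = 2 * 46700 * 8.0 = 747200.0

747200.0 bps


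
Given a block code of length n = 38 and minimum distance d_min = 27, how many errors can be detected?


Detection capability = d_min - 1 = 27 - 1 = 26

26 errors


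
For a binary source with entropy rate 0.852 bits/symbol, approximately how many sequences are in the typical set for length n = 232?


log2|A_typical| = nH = 232 * 0.852 = 197.664, so |A_typical| ~ 2^197.664 = 3.183e+59

3.183e+59


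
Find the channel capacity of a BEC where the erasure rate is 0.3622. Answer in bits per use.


C = 1 - epsilon = 1 - 0.3622 = 0.6378

0.6378 bits


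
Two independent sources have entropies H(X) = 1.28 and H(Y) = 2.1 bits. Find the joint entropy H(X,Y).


For independent variables, H(X,Y) = H(X) + H(Y) = 1.28 + 2.1 = 3.38

3.38 bits


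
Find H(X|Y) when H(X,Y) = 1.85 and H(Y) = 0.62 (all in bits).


H(X|Y) = H(X,Y) - H(Y) = 1.85 - 0.62 = 1.23

1.23 bits


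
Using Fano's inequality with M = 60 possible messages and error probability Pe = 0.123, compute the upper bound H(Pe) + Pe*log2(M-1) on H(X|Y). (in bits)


H(Pe) = -Pe*log2(Pe) - (1-Pe)*log2(1-Pe) = -0.123*log2(0.123) - 0.877*log2(0.877) = 0.371862 + 0.166061 = 0.5379. Pe*log2(M-1) = 0.123*log2(59) = 0.723565. Bound = H(Pe) + Pe*log2(M-1) = 0.371862 + 0.166061 + 0.723565 = 1.2615

1.2615 bits


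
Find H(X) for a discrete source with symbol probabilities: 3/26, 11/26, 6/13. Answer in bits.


H = -sum(p_i * log2(p_i)). Terms: -(3/26)*log2(3/26) = 0.359478; -(11/26)*log2(11/26) = 0.525042; -(6/13)*log2(6/13) = 0.514836. H = 0.359478 + 0.525042 + 0.514836 = 1.3994

1.3994 bits


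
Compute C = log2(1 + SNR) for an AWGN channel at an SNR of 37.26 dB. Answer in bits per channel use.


SNR_linear = 10^(37.26/10) = 5321.0826; C = log2(1 + SNR_linear) = log2(1 + 5321.0826) = 12.3778

12.3778 bits/channel use


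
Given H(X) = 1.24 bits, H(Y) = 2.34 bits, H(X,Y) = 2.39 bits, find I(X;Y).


I(X;Y) = H(X) + H(Y) - H(X,Y) = 1.24 + 2.34 - 2.39 = 1.19

1.19 bits


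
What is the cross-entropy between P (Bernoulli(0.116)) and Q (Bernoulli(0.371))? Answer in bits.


H(P,Q) = -p*log2(q) - (1-p)*log2(1-q). -0.116*log2(0.371) = 0.165939; -0.884*log2(0.629) = 0.591279. H(P,Q) = 0.165939 + 0.591279 = 0.7572

0.7572 bits


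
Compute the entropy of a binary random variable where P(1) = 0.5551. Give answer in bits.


H = -p*log2(p) - (1-p)*log2(1-p). -0.5551*log2(0.5551) = 0.471380; -0.4449*log2(0.4449) = 0.519842. H = 0.471380 + 0.519842 = 0.9912

0.9912 bits


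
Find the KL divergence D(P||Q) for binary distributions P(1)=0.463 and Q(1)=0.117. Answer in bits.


KL = p*log2(p/q) + (1-p)*log2((1-p)/(1-q)) = 0.463*log2(0.463/0.117) + 0.537*log2(0.537/0.883) = 0.5335

0.5335 bits


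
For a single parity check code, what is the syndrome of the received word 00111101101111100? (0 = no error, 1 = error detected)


Syndrome = XOR of all bits = 0 XOR 0 XOR 1 XOR 1 XOR 1 XOR 1 XOR 0 XOR 1 XOR 1 XOR 0 XOR 1 XOR 1 XOR 1 XOR 1 XOR 1 XOR 0 XOR 0 = 1

1


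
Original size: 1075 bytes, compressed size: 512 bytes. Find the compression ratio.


Ratio = original / compressed = 1075 / 512 = 2.0996

2.0996


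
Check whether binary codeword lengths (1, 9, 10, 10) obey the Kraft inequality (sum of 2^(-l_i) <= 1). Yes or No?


Kraft sum = sum(2^(-l_i)) = 0.5039, need <= 1. Result: satisfied (a binary prefix-free code with these lengths exists)

Yes


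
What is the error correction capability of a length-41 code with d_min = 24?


Correction capability = floor((d-1)/2) = floor((24-1)/2) = 11

11 errors


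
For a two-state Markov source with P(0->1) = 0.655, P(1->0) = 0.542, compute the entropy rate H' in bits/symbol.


Stationary distribution: pi_0 = p10/(p01+p10) = 0.4528, pi_1 = 0.5472. Entropy rate H' = pi_0*H(p01) + pi_1*H(p10) = 0.4528*0.9295 + 0.5472*0.9949 = 0.9653

0.9653 bits/symbol


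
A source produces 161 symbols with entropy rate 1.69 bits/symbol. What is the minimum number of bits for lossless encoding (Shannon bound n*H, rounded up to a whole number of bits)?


Minimum bits >= n * H = 161 * 1.69 = 272.09, rounded up to a whole number of bits = 273

273 bits


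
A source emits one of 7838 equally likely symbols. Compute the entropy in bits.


H = log2(n) = log2(7838) = 12.9363

12.9363 bits


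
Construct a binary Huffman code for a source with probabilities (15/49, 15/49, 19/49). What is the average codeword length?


Huffman construction (repeatedly merge the two least-probable nodes; each merge adds 1 bit to every symbol beneath it): 15/49 + 15/49 = 30/49; 19/49 + 30/49 = 1. Resulting codeword lengths (in the order the probabilities were given): (2, 2, 1). L_avg = sum(p_i * l_i) = 15/49*2 + 15/49*2 + 19/49*1 = 79/49 = 1.6122

1.6122 bits


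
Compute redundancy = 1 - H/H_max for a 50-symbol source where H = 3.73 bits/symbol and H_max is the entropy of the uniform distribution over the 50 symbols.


H_max = log2(K) = log2(50) = 5.6439 bits/symbol. Redundancy = 1 - H/H_max = 1 - 3.73/5.6439 = 1 - 0.6609 = 0.3391

0.3391


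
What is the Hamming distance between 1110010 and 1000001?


Count differing positions: . ^ ^ . . ^ ^ = 4 differences

4


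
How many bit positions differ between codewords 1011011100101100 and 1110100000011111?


Count differing positions: . ^ . ^ ^ ^ ^ ^ . . ^ ^ . . ^ ^ = 10 differences

10


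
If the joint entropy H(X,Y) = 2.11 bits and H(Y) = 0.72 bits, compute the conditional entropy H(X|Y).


H(X|Y) = H(X,Y) - H(Y) = 2.11 - 0.72 = 1.39

1.39 bits


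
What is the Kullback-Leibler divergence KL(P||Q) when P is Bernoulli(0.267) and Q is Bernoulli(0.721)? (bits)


KL = p*log2(p/q) + (1-p)*log2((1-p)/(1-q)) = 0.267*log2(0.267/0.721) + 0.733*log2(0.733/0.279) = 0.6388

0.6388 bits


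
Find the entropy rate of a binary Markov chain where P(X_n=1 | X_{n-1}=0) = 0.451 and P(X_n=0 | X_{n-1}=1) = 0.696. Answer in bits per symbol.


Stationary distribution: pi_0 = p10/(p01+p10) = 0.6068, pi_1 = 0.3932. Entropy rate H' = pi_0*H(p01) + pi_1*H(p10) = 0.6068*0.9931 + 0.3932*0.8861 = 0.951

0.951 bits/symbol


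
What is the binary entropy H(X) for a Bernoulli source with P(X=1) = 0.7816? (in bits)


H = -p*log2(p) - (1-p)*log2(1-p). -0.7816*log2(0.7816) = 0.277857; -0.2184*log2(0.2184) = 0.479378. H = 0.277857 + 0.479378 = 0.7572

0.7572 bits


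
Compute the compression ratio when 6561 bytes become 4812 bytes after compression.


Ratio = original / compressed = 6561 / 4812 = 1.3635

1.3635


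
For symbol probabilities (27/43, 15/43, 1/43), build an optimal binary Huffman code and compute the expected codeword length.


Huffman construction (repeatedly merge the two least-probable nodes; each merge adds 1 bit to every symbol beneath it): 1/43 + 15/43 = 16/43; 16/43 + 27/43 = 1. Resulting codeword lengths (in the order the probabilities were given): (1, 2, 2). L_avg = sum(p_i * l_i) = 27/43*1 + 15/43*2 + 1/43*2 = 59/43 = 1.3721

1.3721 bits


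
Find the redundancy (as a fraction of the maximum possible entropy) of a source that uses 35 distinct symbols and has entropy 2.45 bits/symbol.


H_max = log2(K) = log2(35) = 5.1293 bits/symbol. Redundancy = 1 - H/H_max = 1 - 2.45/5.1293 = 1 - 0.4776 = 0.5224

0.5224


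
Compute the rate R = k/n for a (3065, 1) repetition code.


Rate = k/n = 1/3065

1/3065


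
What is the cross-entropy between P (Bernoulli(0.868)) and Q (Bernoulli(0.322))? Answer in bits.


H(P,Q) = -p*log2(q) - (1-p)*log2(1-q). -0.868*log2(0.322) = 1.419065; -0.132*log2(0.678) = 0.074005. H(P,Q) = 1.419065 + 0.074005 = 1.4931

1.4931 bits


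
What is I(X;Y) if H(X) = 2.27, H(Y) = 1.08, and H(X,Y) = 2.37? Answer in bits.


I(X;Y) = H(X) + H(Y) - H(X,Y) = 2.27 + 1.08 - 2.37 = 0.98

0.98 bits


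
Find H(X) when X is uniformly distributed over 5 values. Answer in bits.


H = log2(n) = log2(5) = 2.3219

2.3219 bits


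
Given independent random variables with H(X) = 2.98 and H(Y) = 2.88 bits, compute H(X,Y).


For independent variables, H(X,Y) = H(X) + H(Y) = 2.98 + 2.88 = 5.86

5.86 bits


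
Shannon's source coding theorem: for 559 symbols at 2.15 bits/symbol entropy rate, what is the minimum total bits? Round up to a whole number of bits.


Minimum bits >= n * H = 559 * 2.15 = 1201.85, rounded up to a whole number of bits = 1202

1202 bits


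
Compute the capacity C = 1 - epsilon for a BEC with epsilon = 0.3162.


C = 1 - epsilon = 1 - 0.3162 = 0.6838

0.6838 bits


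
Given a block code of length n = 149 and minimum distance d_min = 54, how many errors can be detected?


Detection capability = d_min - 1 = 54 - 1 = 53

53 errors


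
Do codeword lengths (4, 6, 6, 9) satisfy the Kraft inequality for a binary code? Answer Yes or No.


Kraft sum = sum(2^(-l_i)) = 0.0957, need <= 1. Result: satisfied (a binary prefix-free code with these lengths exists)

Yes


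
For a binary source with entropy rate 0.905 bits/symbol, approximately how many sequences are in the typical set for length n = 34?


log2|A_typical| = nH = 34 * 0.905 = 30.77, so |A_typical| ~ 2^30.77 = 1.831e+09

1.831e+09


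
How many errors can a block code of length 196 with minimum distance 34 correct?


Correction capability = floor((d-1)/2) = floor((34-1)/2) = 16

16 errors


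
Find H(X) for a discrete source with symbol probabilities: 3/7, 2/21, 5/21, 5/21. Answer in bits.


H = -sum(p_i * log2(p_i)). Terms: -(3/7)*log2(3/7) = 0.523882; -(2/21)*log2(2/21) = 0.323078; -(5/21)*log2(5/21) = 0.492950; -(5/21)*log2(5/21) = 0.492950. H = 0.523882 + 0.323078 + 0.492950 + 0.492950 = 1.8329

1.8329 bits


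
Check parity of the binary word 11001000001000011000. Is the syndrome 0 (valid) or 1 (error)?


Syndrome = XOR of all bits = 1 XOR 1 XOR 0 XOR 0 XOR 1 XOR 0 XOR 0 XOR 0 XOR 0 XOR 0 XOR 1 XOR 0 XOR 0 XOR 0 XOR 0 XOR 1 XOR 1 XOR 0 XOR 0 XOR 0 = 0

0


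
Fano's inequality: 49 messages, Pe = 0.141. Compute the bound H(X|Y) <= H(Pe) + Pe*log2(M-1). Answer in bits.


H(Pe) = -Pe*log2(Pe) - (1-Pe)*log2(1-Pe) = -0.141*log2(0.141) - 0.859*log2(0.859) = 0.398499 + 0.188353 = 0.5869. Pe*log2(M-1) = 0.141*log2(48) = 0.787480. Bound = H(Pe) + Pe*log2(M-1) = 0.398499 + 0.188353 + 0.787480 = 1.3743

1.3743 bits


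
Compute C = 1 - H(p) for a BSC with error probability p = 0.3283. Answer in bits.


H(p) = -p*log2(p) - (1-p)*log2(1-p) = -0.3283*log2(0.3283) - 0.6717*log2(0.6717) = 0.527550 + 0.385630 = 0.9132. C = 1 - H(p) = 1 - 0.9132 = 0.0868

0.0868 bits


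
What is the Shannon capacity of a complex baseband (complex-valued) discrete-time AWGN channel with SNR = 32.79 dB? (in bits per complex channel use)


SNR_linear = 10^(32.79/10) = 1901.0783; C = log2(1 + SNR_linear) = log2(1 + 1901.0783) = 10.8934

10.8934 bits/channel use


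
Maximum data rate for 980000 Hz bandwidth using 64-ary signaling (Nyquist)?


Rate = 2 * B * log2(M) = 2 * 980000 * 6.0 = 11760000.0

11760000.0 bps


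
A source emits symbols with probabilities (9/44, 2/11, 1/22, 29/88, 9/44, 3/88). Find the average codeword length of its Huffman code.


Huffman construction (repeatedly merge the two least-probable nodes; each merge adds 1 bit to every symbol beneath it): 3/88 + 1/22 = 7/88; 7/88 + 2/11 = 23/88; 9/44 + 9/44 = 9/22; 23/88 + 29/88 = 13/22; 9/22 + 13/22 = 1. Resulting codeword lengths (in the order the probabilities were given): (2, 3, 4, 2, 2, 4). L_avg = sum(p_i * l_i) = 9/44*2 + 2/11*3 + 1/22*4 + 29/88*2 + 9/44*2 + 3/88*4 = 103/44 = 2.3409

2.3409 bits


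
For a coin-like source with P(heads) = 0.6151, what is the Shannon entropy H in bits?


H = -p*log2(p) - (1-p)*log2(1-p). -0.6151*log2(0.6151) = 0.431251; -0.3849*log2(0.3849) = 0.530178. H = 0.431251 + 0.530178 = 0.9614

0.9614 bits


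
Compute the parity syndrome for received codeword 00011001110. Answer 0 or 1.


Syndrome = XOR of all bits = 0 XOR 0 XOR 0 XOR 1 XOR 1 XOR 0 XOR 0 XOR 1 XOR 1 XOR 1 XOR 0 = 1

1


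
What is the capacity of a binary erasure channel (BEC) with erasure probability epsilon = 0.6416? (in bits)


C = 1 - epsilon = 1 - 0.6416 = 0.3584

0.3584 bits


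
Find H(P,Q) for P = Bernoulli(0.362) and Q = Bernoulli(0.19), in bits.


H(P,Q) = -p*log2(q) - (1-p)*log2(1-q). -0.362*log2(0.19) = 0.867326; -0.638*log2(0.81) = 0.193956. H(P,Q) = 0.867326 + 0.193956 = 1.0613

1.0613 bits


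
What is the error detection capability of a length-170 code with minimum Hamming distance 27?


Detection capability = d_min - 1 = 27 - 1 = 26

26 errors


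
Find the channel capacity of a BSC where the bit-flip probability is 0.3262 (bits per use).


H(p) = -p*log2(p) - (1-p)*log2(1-p) = -0.3262*log2(0.3262) - 0.6738*log2(0.6738) = 0.527195 + 0.383802 = 0.911. C = 1 - H(p) = 1 - 0.911 = 0.089

0.089 bits


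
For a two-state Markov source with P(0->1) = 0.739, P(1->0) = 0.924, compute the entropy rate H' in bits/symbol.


Stationary distribution: pi_0 = p10/(p01+p10) = 0.5556, pi_1 = 0.4444. Entropy rate H' = pi_0*H(p01) + pi_1*H(p10) = 0.5556*0.8283 + 0.4444*0.3879 = 0.6326

0.6326 bits/symbol


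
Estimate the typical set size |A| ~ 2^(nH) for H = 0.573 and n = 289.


log2|A_typical| = nH = 289 * 0.573 = 165.597, so |A_typical| ~ 2^165.597 = 7.074e+49

7.074e+49


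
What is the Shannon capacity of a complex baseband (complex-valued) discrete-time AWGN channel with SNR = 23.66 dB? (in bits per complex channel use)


SNR_linear = 10^(23.66/10) = 232.2737; C = log2(1 + SNR_linear) = log2(1 + 232.2737) = 7.8659

7.8659 bits/channel use


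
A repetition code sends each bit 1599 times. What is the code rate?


Rate = k/n = 1/1599

1/1599


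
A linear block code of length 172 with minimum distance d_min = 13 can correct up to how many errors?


Correction capability = floor((d-1)/2) = floor((13-1)/2) = 6

6 errors


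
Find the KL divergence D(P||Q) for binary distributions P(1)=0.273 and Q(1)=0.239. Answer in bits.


KL = p*log2(p/q) + (1-p)*log2((1-p)/(1-q)) = 0.273*log2(0.273/0.239) + 0.727*log2(0.727/0.761) = 0.0044

0.0044 bits


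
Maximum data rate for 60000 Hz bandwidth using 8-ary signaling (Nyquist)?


Rate = 2 * B * log2(M) = 2 * 60000 * 3.0 = 360000.0

360000.0 bps


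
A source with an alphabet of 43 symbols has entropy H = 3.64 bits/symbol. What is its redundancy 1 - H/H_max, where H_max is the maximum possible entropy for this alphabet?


H_max = log2(K) = log2(43) = 5.4263 bits/symbol. Redundancy = 1 - H/H_max = 1 - 3.64/5.4263 = 1 - 0.6708 = 0.3292

0.3292


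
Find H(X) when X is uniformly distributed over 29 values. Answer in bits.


H = log2(n) = log2(29) = 4.858

4.858 bits


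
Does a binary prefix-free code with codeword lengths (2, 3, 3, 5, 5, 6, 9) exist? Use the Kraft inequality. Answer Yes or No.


Kraft sum = sum(2^(-l_i)) = 0.5801, need <= 1. Result: satisfied (a binary prefix-free code with these lengths exists)

Yes


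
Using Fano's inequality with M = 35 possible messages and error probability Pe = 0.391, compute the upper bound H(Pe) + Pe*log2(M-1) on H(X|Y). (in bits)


H(Pe) = -Pe*log2(Pe) - (1-Pe)*log2(1-Pe) = -0.391*log2(0.391) - 0.609*log2(0.609) = 0.529711 + 0.435731 = 0.9654. Pe*log2(M-1) = 0.391*log2(34) = 1.989198. Bound = H(Pe) + Pe*log2(M-1) = 0.529711 + 0.435731 + 1.989198 = 2.9546

2.9546 bits


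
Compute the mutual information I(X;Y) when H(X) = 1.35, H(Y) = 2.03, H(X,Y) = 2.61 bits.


I(X;Y) = H(X) + H(Y) - H(X,Y) = 1.35 + 2.03 - 2.61 = 0.77

0.77 bits


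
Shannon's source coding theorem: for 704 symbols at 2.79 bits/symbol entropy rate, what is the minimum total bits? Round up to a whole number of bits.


Minimum bits >= n * H = 704 * 2.79 = 1964.16, rounded up to a whole number of bits = 1965

1965 bits


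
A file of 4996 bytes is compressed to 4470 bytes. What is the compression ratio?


Ratio = original / compressed = 4996 / 4470 = 1.1177

1.1177


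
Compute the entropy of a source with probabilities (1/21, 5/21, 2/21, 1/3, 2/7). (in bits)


H = -sum(p_i * log2(p_i)). Terms: -(1/21)*log2(1/21) = 0.209158; -(5/21)*log2(5/21) = 0.492950; -(2/21)*log2(2/21) = 0.323078; -(1/3)*log2(1/3) = 0.528321; -(2/7)*log2(2/7) = 0.516387. H = 0.209158 + 0.492950 + 0.323078 + 0.528321 + 0.516387 = 2.0699

2.0699 bits


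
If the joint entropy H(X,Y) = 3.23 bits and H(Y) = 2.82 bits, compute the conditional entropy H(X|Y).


H(X|Y) = H(X,Y) - H(Y) = 3.23 - 2.82 = 0.41

0.41 bits


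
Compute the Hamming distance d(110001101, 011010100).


Count differing positions: ^ . ^ . ^ ^ . . ^ = 5 differences

5


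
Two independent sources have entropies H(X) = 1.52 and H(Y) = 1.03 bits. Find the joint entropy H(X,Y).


For independent variables, H(X,Y) = H(X) + H(Y) = 1.52 + 1.03 = 2.55

2.55 bits


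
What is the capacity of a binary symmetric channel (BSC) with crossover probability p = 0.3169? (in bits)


H(p) = -p*log2(p) - (1-p)*log2(1-p) = -0.3169*log2(0.3169) - 0.6831*log2(0.6831) = 0.525389 + 0.375590 = 0.901. C = 1 - H(p) = 1 - 0.901 = 0.099

0.099 bits


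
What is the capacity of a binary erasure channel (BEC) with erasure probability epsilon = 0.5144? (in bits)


C = 1 - epsilon = 1 - 0.5144 = 0.4856

0.4856 bits


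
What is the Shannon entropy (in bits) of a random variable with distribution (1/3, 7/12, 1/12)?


H = -sum(p_i * log2(p_i)). Terms: -(1/3)*log2(1/3) = 0.528321; -(7/12)*log2(7/12) = 0.453604; -(1/12)*log2(1/12) = 0.298747. H = 0.528321 + 0.453604 + 0.298747 = 1.2807

1.2807 bits


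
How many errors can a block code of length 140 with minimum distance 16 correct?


Correction capability = floor((d-1)/2) = floor((16-1)/2) = 7

7 errors


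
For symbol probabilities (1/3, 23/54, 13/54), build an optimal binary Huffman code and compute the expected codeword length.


Huffman construction (repeatedly merge the two least-probable nodes; each merge adds 1 bit to every symbol beneath it): 13/54 + 1/3 = 31/54; 23/54 + 31/54 = 1. Resulting codeword lengths (in the order the probabilities were given): (2, 1, 2). L_avg = sum(p_i * l_i) = 1/3*2 + 23/54*1 + 13/54*2 = 85/54 = 1.5741

1.5741 bits


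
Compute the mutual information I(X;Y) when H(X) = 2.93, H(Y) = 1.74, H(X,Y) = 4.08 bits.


I(X;Y) = H(X) + H(Y) - H(X,Y) = 2.93 + 1.74 - 4.08 = 0.59

0.59 bits


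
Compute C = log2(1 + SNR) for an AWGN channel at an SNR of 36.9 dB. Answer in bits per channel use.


SNR_linear = 10^(36.9/10) = 4897.7882; C = log2(1 + SNR_linear) = log2(1 + 4897.7882) = 12.2582

12.2582 bits/channel use


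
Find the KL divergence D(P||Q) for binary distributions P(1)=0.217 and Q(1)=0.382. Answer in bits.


KL = p*log2(p/q) + (1-p)*log2((1-p)/(1-q)) = 0.217*log2(0.217/0.382) + 0.783*log2(0.783/0.618) = 0.0903

0.0903 bits


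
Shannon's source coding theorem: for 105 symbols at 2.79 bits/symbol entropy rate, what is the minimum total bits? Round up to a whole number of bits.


Minimum bits >= n * H = 105 * 2.79 = 292.95, rounded up to a whole number of bits = 293

293 bits


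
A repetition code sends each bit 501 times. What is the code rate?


Rate = k/n = 1/501

1/501


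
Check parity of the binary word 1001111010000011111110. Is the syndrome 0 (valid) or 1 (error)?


Syndrome = XOR of all bits = 1 XOR 0 XOR 0 XOR 1 XOR 1 XOR 1 XOR 1 XOR 0 XOR 1 XOR 0 XOR 0 XOR 0 XOR 0 XOR 0 XOR 1 XOR 1 XOR 1 XOR 1 XOR 1 XOR 1 XOR 1 XOR 0 = 1

1


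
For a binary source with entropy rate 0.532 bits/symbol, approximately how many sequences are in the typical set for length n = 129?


log2|A_typical| = nH = 129 * 0.532 = 68.628, so |A_typical| ~ 2^68.628 = 4.561e+20

4.561e+20


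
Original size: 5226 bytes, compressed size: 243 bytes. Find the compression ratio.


Ratio = original / compressed = 5226 / 243 = 21.5062

21.5062


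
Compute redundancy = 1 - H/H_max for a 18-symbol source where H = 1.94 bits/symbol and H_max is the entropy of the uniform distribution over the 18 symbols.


H_max = log2(K) = log2(18) = 4.1699 bits/symbol. Redundancy = 1 - H/H_max = 1 - 1.94/4.1699 = 1 - 0.4652 = 0.5348

0.5348


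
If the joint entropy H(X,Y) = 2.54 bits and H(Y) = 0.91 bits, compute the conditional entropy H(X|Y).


H(X|Y) = H(X,Y) - H(Y) = 2.54 - 0.91 = 1.63

1.63 bits


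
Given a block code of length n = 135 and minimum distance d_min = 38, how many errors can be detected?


Detection capability = d_min - 1 = 38 - 1 = 37

37 errors


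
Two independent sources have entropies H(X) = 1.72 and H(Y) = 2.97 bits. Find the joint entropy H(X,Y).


For independent variables, H(X,Y) = H(X) + H(Y) = 1.72 + 2.97 = 4.69

4.69 bits


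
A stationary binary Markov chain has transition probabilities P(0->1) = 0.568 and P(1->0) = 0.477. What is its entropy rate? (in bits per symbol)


Stationary distribution: pi_0 = p10/(p01+p10) = 0.4565, pi_1 = 0.5435. Entropy rate H' = pi_0*H(p01) + pi_1*H(p10) = 0.4565*0.9866 + 0.5435*0.9985 = 0.9931

0.9931 bits/symbol


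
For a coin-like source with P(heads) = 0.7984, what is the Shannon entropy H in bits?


H = -p*log2(p) - (1-p)*log2(1-p). -0.7984*log2(0.7984) = 0.259333; -0.2016*log2(0.2016) = 0.465783. H = 0.259333 + 0.465783 = 0.7251

0.7251 bits


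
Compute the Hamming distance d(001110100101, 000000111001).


Count differing positions: . . ^ ^ ^ . . ^ ^ ^ . . = 6 differences

6


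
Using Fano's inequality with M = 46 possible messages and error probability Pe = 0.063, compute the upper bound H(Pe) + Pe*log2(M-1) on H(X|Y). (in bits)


H(Pe) = -Pe*log2(Pe) - (1-Pe)*log2(1-Pe) = -0.063*log2(0.063) - 0.937*log2(0.937) = 0.251276 + 0.087965 = 0.3392. Pe*log2(M-1) = 0.063*log2(45) = 0.345987. Bound = H(Pe) + Pe*log2(M-1) = 0.251276 + 0.087965 + 0.345987 = 0.6852

0.6852 bits


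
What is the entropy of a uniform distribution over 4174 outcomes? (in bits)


H = log2(n) = log2(4174) = 12.0272

12.0272 bits


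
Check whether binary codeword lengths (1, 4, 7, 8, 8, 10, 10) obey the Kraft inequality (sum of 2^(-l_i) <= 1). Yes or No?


Kraft sum = sum(2^(-l_i)) = 0.5801, need <= 1. Result: satisfied (a binary prefix-free code with these lengths exists)

Yes


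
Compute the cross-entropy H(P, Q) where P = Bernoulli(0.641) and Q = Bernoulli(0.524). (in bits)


H(P,Q) = -p*log2(q) - (1-p)*log2(1-q). -0.641*log2(0.524) = 0.597644; -0.359*log2(0.476) = 0.384477. H(P,Q) = 0.597644 + 0.384477 = 0.9821

0.9821 bits


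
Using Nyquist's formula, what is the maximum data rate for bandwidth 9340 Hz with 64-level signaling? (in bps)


Rate = 2 * B * log2(M) = 2 * 9340 * 6.0 = 112080.0

112080.0 bps


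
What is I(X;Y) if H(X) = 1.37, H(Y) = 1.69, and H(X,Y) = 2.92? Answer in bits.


I(X;Y) = H(X) + H(Y) - H(X,Y) = 1.37 + 1.69 - 2.92 = 0.14

0.14 bits


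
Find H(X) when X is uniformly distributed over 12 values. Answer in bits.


H = log2(n) = log2(12) = 3.585

3.585 bits


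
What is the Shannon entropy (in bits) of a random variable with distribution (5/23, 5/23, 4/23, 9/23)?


H = -sum(p_i * log2(p_i)). Terms: -(5/23)*log2(5/23) = 0.478616; -(5/23)*log2(5/23) = 0.478616; -(4/23)*log2(4/23) = 0.438880; -(9/23)*log2(9/23) = 0.529684. H = 0.478616 + 0.478616 + 0.438880 + 0.529684 = 1.9258

1.9258 bits


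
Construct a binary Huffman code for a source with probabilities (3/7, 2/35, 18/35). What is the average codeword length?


Huffman construction (repeatedly merge the two least-probable nodes; each merge adds 1 bit to every symbol beneath it): 2/35 + 3/7 = 17/35; 17/35 + 18/35 = 1. Resulting codeword lengths (in the order the probabilities were given): (2, 2, 1). L_avg = sum(p_i * l_i) = 3/7*2 + 2/35*2 + 18/35*1 = 52/35 = 1.4857

1.4857 bits


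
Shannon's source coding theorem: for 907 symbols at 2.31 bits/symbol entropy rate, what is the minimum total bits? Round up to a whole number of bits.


Minimum bits >= n * H = 907 * 2.31 = 2095.17, rounded up to a whole number of bits = 2096

2096 bits


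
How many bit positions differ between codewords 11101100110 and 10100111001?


Count differing positions: . ^ . . ^ . ^ ^ ^ ^ ^ = 7 differences

7


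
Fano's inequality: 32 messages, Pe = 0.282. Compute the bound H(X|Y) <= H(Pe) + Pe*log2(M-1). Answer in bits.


H(Pe) = -Pe*log2(Pe) - (1-Pe)*log2(1-Pe) = -0.282*log2(0.282) - 0.718*log2(0.718) = 0.514998 + 0.343164 = 0.8582. Pe*log2(M-1) = 0.282*log2(31) = 1.397083. Bound = H(Pe) + Pe*log2(M-1) = 0.514998 + 0.343164 + 1.397083 = 2.2552

2.2552 bits


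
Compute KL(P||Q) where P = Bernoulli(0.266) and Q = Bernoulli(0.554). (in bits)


KL = p*log2(p/q) + (1-p)*log2((1-p)/(1-q)) = 0.266*log2(0.266/0.554) + 0.734*log2(0.734/0.446) = 0.246

0.246 bits


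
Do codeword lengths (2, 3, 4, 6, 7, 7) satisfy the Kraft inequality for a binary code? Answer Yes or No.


Kraft sum = sum(2^(-l_i)) = 0.4688, need <= 1. Result: satisfied (a binary prefix-free code with these lengths exists)

Yes


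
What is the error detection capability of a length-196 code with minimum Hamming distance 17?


Detection capability = d_min - 1 = 17 - 1 = 16

16 errors


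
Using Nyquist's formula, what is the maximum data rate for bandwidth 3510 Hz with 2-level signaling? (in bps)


Rate = 2 * B * log2(M) = 2 * 3510 * 1.0 = 7020.0

7020.0 bps


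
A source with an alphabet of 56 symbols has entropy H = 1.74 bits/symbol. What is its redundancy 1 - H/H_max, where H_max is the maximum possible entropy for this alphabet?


H_max = log2(K) = log2(56) = 5.8074 bits/symbol. Redundancy = 1 - H/H_max = 1 - 1.74/5.8074 = 1 - 0.2996 = 0.7004

0.7004


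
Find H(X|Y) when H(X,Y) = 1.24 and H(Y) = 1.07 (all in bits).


H(X|Y) = H(X,Y) - H(Y) = 1.24 - 1.07 = 0.17

0.17 bits


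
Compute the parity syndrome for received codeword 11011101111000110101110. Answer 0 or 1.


Syndrome = XOR of all bits = 1 XOR 1 XOR 0 XOR 1 XOR 1 XOR 1 XOR 0 XOR 1 XOR 1 XOR 1 XOR 1 XOR 0 XOR 0 XOR 0 XOR 1 XOR 1 XOR 0 XOR 1 XOR 0 XOR 1 XOR 1 XOR 1 XOR 0 = 1

1


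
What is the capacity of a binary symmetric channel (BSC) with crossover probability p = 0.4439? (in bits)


H(p) = -p*log2(p) - (1-p)*log2(1-p) = -0.4439*log2(0.4439) - 0.5561*log2(0.5561) = 0.520115 + 0.470785 = 0.9909. C = 1 - H(p) = 1 - 0.9909 = 0.0091

0.0091 bits


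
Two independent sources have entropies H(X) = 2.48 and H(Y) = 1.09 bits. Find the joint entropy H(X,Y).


For independent variables, H(X,Y) = H(X) + H(Y) = 2.48 + 1.09 = 3.57

3.57 bits


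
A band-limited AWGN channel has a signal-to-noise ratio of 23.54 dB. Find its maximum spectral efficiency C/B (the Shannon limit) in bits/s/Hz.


SNR_linear = 10^(23.54/10) = 225.9436; C/B = log2(1 + SNR_linear) = log2(1 + 225.9436) = 7.8262

7.8262 bits/s/Hz


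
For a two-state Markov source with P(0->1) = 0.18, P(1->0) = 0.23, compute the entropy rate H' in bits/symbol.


Stationary distribution: pi_0 = p10/(p01+p10) = 0.561, pi_1 = 0.439. Entropy rate H' = pi_0*H(p01) + pi_1*H(p10) = 0.561*0.6801 + 0.439*0.778 = 0.7231

0.7231 bits/symbol


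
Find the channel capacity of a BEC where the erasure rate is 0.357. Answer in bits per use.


C = 1 - epsilon = 1 - 0.357 = 0.643

0.643 bits


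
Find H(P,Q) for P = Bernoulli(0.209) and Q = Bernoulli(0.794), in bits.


H(P,Q) = -p*log2(q) - (1-p)*log2(1-q). -0.209*log2(0.794) = 0.069553; -0.791*log2(0.206) = 1.802913. H(P,Q) = 0.069553 + 1.802913 = 1.8725

1.8725 bits


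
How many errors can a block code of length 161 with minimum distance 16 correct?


Correction capability = floor((d-1)/2) = floor((16-1)/2) = 7

7 errors


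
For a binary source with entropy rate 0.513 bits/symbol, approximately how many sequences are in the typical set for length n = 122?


log2|A_typical| = nH = 122 * 0.513 = 62.586, so |A_typical| ~ 2^62.586 = 6.923e+18

6.923e+18


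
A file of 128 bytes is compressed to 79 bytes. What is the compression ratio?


Ratio = original / compressed = 128 / 79 = 1.6203

1.6203


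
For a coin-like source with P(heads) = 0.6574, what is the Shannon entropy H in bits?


H = -p*log2(p) - (1-p)*log2(1-p). -0.6574*log2(0.6574) = 0.397830; -0.3426*log2(0.3426) = 0.529455. H = 0.397830 + 0.529455 = 0.9273

0.9273 bits


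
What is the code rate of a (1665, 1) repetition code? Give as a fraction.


Rate = k/n = 1/1665

1/1665


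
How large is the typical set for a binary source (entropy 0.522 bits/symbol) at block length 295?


log2|A_typical| = nH = 295 * 0.522 = 153.99, so |A_typical| ~ 2^153.99 = 2.268e+46

2.268e+46


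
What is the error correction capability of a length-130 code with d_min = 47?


Correction capability = floor((d-1)/2) = floor((47-1)/2) = 23

23 errors


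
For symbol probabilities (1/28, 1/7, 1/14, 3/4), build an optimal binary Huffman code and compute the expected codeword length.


Huffman construction (repeatedly merge the two least-probable nodes; each merge adds 1 bit to every symbol beneath it): 1/28 + 1/14 = 3/28; 3/28 + 1/7 = 1/4; 1/4 + 3/4 = 1. Resulting codeword lengths (in the order the probabilities were given): (3, 2, 3, 1). L_avg = sum(p_i * l_i) = 1/28*3 + 1/7*2 + 1/14*3 + 3/4*1 = 19/14 = 1.3571

1.3571 bits


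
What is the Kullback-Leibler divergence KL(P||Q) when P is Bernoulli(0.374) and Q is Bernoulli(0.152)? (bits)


KL = p*log2(p/q) + (1-p)*log2((1-p)/(1-q)) = 0.374*log2(0.374/0.152) + 0.626*log2(0.626/0.848) = 0.2117

0.2117 bits


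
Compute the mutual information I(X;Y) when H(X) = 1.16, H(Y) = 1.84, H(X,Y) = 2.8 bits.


I(X;Y) = H(X) + H(Y) - H(X,Y) = 1.16 + 1.84 - 2.8 = 0.2

0.2 bits


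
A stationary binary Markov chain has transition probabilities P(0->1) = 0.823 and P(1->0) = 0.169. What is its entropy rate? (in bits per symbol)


Stationary distribution: pi_0 = p10/(p01+p10) = 0.1704, pi_1 = 0.8296. Entropy rate H' = pi_0*H(p01) + pi_1*H(p10) = 0.1704*0.6735 + 0.8296*0.6554 = 0.6585

0.6585 bits/symbol


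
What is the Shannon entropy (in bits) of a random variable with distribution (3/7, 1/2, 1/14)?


H = -sum(p_i * log2(p_i)). Terms: -(3/7)*log2(3/7) = 0.523882; -(1/2)*log2(1/2) = 0.500000; -(1/14)*log2(1/14) = 0.271954. H = 0.523882 + 0.500000 + 0.271954 = 1.2958

1.2958 bits


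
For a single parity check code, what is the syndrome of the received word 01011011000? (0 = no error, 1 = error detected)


Syndrome = XOR of all bits = 0 XOR 1 XOR 0 XOR 1 XOR 1 XOR 0 XOR 1 XOR 1 XOR 0 XOR 0 XOR 0 = 1

1


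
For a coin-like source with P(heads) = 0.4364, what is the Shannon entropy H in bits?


H = -p*log2(p) - (1-p)*log2(1-p). -0.4364*log2(0.4364) = 0.522055; -0.5636*log2(0.5636) = 0.466242. H = 0.522055 + 0.466242 = 0.9883

0.9883 bits


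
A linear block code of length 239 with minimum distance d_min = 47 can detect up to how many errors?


Detection capability = d_min - 1 = 47 - 1 = 46

46 errors


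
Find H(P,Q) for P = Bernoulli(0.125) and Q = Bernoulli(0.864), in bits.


H(P,Q) = -p*log2(q) - (1-p)*log2(1-q). -0.125*log2(0.864) = 0.026362; -0.875*log2(0.136) = 2.518531. H(P,Q) = 0.026362 + 2.518531 = 2.5449

2.5449 bits


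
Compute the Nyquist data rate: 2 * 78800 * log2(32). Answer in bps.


Rate = 2 * B * log2(M) = 2 * 78800 * 5.0 = 788000.0

788000.0 bps


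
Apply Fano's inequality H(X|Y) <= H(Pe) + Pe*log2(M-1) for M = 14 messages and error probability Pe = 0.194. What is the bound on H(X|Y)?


H(Pe) = -Pe*log2(Pe) - (1-Pe)*log2(1-Pe) = -0.194*log2(0.194) - 0.806*log2(0.806) = 0.458979 + 0.250785 = 0.7098. Pe*log2(M-1) = 0.194*log2(13) = 0.717885. Bound = H(Pe) + Pe*log2(M-1) = 0.458979 + 0.250785 + 0.717885 = 1.4276

1.4276 bits


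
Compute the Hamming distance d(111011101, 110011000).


Count differing positions: . . ^ . . . ^ . ^ = 3 differences

3


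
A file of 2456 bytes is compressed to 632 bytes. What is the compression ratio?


Ratio = original / compressed = 2456 / 632 = 3.8861

3.8861


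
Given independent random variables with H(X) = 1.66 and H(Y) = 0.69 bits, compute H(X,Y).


For independent variables, H(X,Y) = H(X) + H(Y) = 1.66 + 0.69 = 2.35

2.35 bits


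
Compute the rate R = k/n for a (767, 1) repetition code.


Rate = k/n = 1/767

1/767


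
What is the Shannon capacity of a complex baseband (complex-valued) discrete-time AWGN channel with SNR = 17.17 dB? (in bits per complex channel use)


SNR_linear = 10^(17.17/10) = 52.1195; C = log2(1 + SNR_linear) = log2(1 + 52.1195) = 5.7312

5.7312 bits/channel use


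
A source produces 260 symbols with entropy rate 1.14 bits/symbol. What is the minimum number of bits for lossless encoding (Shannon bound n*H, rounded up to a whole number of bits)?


Minimum bits >= n * H = 260 * 1.14 = 296.4, rounded up to a whole number of bits = 297

297 bits


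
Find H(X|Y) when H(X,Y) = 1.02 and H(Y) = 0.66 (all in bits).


H(X|Y) = H(X,Y) - H(Y) = 1.02 - 0.66 = 0.36

0.36 bits


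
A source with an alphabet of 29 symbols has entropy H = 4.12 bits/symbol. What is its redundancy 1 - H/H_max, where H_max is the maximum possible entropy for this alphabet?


H_max = log2(K) = log2(29) = 4.858 bits/symbol. Redundancy = 1 - H/H_max = 1 - 4.12/4.858 = 1 - 0.8481 = 0.1519

0.1519


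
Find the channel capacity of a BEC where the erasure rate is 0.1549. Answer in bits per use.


C = 1 - epsilon = 1 - 0.1549 = 0.8451

0.8451 bits


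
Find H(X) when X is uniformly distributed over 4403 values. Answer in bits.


H = log2(n) = log2(4403) = 12.1043

12.1043 bits


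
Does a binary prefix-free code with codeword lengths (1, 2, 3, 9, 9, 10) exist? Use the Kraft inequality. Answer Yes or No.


Kraft sum = sum(2^(-l_i)) = 0.8799, need <= 1. Result: satisfied (a binary prefix-free code with these lengths exists)

Yes
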